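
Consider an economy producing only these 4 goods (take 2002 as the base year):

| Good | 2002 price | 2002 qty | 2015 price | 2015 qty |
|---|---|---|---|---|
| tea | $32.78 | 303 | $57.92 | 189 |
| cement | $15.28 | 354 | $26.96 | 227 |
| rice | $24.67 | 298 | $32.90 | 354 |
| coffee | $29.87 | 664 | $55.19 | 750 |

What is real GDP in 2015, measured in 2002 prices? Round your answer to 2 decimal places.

Real GDP 2015 = Σ (p_2002 × q_2015) = 32.78·189 + 15.28·227 + 24.67·354 + 29.87·750 = 40799.66.

$40799.66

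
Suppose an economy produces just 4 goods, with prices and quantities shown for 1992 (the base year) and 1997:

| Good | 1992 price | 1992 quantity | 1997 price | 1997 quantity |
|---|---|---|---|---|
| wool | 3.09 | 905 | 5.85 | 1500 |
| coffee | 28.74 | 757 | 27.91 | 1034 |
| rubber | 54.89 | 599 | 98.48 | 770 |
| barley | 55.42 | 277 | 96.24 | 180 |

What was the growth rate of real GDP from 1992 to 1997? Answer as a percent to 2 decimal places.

18.97%

Real GDP 1992 = Nominal GDP 1992 = 3.09·905 + 28.74·757 + 54.89·599 + 55.42·277 = 72783.08.
Real GDP 1997 (at 1992 prices) = 3.09·1500 + 28.74·1034 + 54.89·770 + 55.42·180 = 86593.06.
Real growth = 86593.06/72783.08 − 1 = 0.1897.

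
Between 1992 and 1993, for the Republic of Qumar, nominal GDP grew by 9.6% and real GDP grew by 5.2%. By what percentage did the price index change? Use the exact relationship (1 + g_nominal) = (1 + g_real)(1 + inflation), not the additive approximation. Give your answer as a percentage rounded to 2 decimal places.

(1 + g_nom) = (1 + g_real)(1 + π), so π = 1.0960 / 1.0520 − 1 = 0.04183.

4.18%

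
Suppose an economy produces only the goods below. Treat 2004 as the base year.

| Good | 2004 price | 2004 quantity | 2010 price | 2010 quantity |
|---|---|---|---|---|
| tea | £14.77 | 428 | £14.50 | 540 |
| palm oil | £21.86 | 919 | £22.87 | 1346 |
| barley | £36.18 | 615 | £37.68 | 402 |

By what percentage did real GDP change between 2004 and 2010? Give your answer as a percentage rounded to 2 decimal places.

6.74%

Real GDP 2004 = Nominal GDP 2004 = 14.77·428 + 21.86·919 + 36.18·615 = 48661.60.
Real GDP 2010 (at 2004 prices) = 14.77·540 + 21.86·1346 + 36.18·402 = 51943.72.
Real growth = 51943.72/48661.60 − 1 = 0.0674.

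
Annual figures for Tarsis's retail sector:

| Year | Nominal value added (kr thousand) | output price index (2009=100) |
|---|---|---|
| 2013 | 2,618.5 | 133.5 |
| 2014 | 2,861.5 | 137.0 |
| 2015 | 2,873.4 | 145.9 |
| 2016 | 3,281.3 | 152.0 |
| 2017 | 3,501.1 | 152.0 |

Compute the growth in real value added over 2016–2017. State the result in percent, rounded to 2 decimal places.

Real value added 2016 = 3281.3/1.520 = 2158.75.
Real value added 2017 = 3501.1/1.520 = 2303.36.
Change = 2303.36/2158.75 − 1 = 0.0670.

6.70%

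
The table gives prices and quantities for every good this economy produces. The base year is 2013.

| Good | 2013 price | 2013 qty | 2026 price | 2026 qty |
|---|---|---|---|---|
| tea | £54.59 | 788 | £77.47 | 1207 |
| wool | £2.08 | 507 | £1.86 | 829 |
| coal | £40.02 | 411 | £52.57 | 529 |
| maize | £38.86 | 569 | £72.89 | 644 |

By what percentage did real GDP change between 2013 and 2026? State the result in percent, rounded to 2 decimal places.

Real GDP 2013 = Nominal GDP 2013 = 54.59·788 + 2.08·507 + 40.02·411 + 38.86·569 = 82631.04.
Real GDP 2026 (at 2013 prices) = 54.59·1207 + 2.08·829 + 40.02·529 + 38.86·644 = 113810.87.
Real growth = 113810.87/82631.04 − 1 = 0.3773.

37.73%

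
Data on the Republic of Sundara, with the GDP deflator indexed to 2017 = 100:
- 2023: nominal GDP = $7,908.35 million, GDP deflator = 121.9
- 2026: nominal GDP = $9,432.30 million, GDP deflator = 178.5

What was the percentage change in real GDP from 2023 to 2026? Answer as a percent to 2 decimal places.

-18.55%

Real GDP 2023 = 7908.35 / 1.219 = 6487.57.
Real GDP 2026 = 9432.30 / 1.785 = 5284.20.
Real growth = 5284.20 / 6487.57 − 1 = -0.1855.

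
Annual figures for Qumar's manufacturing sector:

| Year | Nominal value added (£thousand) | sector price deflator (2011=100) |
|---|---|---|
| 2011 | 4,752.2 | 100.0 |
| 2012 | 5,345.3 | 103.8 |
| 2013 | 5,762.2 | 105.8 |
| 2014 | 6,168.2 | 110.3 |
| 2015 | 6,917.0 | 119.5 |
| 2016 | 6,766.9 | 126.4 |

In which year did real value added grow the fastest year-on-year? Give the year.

2012: real = 5345.3/1.038 = 5149.61; growth vs 2011 (4752.20) = 8.36%.
2013: real = 5762.2/1.058 = 5446.31; growth vs 2012 (5149.61) = 5.76%.
2014: real = 6168.2/1.103 = 5592.20; growth vs 2013 (5446.31) = 2.68%.
2015: real = 6917.0/1.195 = 5788.28; growth vs 2014 (5592.20) = 3.51%.
2016: real = 6766.9/1.264 = 5353.56; growth vs 2015 (5788.28) = -7.51%.

2012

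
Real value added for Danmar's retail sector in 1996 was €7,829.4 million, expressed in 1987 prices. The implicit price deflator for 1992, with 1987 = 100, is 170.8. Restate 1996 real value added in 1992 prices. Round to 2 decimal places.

€13,372.62 million

Real value added in 1992 prices = Real value added in 1987 prices × (P_1992/P_1987) = 7829.4 × 1.708 = 13372.62.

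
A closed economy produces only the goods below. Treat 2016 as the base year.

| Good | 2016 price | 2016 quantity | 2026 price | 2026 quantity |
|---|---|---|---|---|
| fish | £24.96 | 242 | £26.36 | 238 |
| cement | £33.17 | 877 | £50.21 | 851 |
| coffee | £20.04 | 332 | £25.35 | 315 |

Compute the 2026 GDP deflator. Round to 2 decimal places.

140.78

Nominal GDP 2026 = 26.36·238 + 50.21·851 + 25.35·315 = 56987.64.
Real GDP 2026 (at 2016 prices) = 24.96·238 + 33.17·851 + 20.04·315 = 40480.75.
Deflator = Nominal/Real × 100 = 56987.64/40480.75 × 100 = 140.777.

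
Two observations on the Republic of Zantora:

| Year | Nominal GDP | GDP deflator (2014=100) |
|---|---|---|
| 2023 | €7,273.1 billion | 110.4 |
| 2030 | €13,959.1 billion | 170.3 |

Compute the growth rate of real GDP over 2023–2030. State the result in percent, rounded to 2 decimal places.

Deflate each year: 2023 → 7273.1/1.104 = 6587.95; 2030 → 13959.1/1.703 = 8196.77.
So real GDP changed by 8196.77/6587.95 − 1 = 0.2442, i.e. 24.42%.

24.42%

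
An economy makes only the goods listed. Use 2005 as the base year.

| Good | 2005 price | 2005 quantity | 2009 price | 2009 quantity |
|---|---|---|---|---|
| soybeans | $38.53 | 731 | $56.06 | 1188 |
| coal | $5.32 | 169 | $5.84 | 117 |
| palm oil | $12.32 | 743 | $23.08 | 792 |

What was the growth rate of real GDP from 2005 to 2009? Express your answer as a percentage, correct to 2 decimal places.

Real GDP 2005 = Nominal GDP 2005 = 38.53·731 + 5.32·169 + 12.32·743 = 38218.27.
Real GDP 2009 (at 2005 prices) = 38.53·1188 + 5.32·117 + 12.32·792 = 56153.52.
Real growth = 56153.52/38218.27 − 1 = 0.4693.

46.93%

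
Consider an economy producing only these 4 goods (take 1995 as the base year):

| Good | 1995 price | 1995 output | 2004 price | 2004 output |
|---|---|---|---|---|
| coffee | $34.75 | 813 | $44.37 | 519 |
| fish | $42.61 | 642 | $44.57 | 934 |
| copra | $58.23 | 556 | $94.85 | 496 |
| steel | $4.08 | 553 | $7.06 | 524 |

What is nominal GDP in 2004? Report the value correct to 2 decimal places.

$115401.45

Nominal GDP 2004 = Σ (p_2004 × q_2004) = 44.37·519 + 44.57·934 + 94.85·496 + 7.06·524 = 115401.45.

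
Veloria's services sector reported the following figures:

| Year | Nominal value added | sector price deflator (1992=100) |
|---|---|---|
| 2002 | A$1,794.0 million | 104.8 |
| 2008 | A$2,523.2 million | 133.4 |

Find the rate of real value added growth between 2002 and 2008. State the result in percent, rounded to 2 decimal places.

Deflate each year: 2002 → 1794.0/1.048 = 1711.83; 2008 → 2523.2/1.334 = 1891.45.
So real value added changed by 1891.45/1711.83 − 1 = 0.1049, i.e. 10.49%.

10.49%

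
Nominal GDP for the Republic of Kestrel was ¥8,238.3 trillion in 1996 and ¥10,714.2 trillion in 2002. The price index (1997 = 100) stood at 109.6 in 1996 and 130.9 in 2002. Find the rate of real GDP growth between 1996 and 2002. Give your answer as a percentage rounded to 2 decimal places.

8.89%

Deflate each year: 1996 → 8238.3/1.096 = 7516.70; 2002 → 10714.2/1.309 = 8185.03.
So real GDP changed by 8185.03/7516.70 − 1 = 0.0889, i.e. 8.89%.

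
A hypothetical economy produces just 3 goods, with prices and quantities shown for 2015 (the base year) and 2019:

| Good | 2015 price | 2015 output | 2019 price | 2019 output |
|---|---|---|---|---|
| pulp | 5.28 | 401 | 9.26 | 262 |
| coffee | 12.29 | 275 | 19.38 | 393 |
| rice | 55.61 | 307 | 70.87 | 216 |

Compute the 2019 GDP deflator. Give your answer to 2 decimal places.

Nominal GDP 2019 = 9.26·262 + 19.38·393 + 70.87·216 = 25350.38.
Real GDP 2019 (at 2015 prices) = 5.28·262 + 12.29·393 + 55.61·216 = 18225.09.
Deflator = Nominal/Real × 100 = 25350.38/18225.09 × 100 = 139.096.

139.10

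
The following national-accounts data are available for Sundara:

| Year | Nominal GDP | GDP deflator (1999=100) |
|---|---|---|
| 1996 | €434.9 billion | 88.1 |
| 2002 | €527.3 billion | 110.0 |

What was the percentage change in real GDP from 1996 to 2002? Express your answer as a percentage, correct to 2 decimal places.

Real GDP 1996 = 434.9 / 0.881 = 493.64.
Real GDP 2002 = 527.3 / 1.100 = 479.36.
Real growth = 479.36 / 493.64 − 1 = -0.0289.

-2.89%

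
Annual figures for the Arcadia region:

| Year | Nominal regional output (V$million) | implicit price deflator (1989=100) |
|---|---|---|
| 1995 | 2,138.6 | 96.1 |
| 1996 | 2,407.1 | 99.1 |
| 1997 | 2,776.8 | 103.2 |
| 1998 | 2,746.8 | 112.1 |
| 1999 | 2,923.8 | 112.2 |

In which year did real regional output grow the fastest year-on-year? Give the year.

1997

1996: real = 2407.1/0.991 = 2428.96; growth vs 1995 (2225.39) = 9.15%.
1997: real = 2776.8/1.032 = 2690.70; growth vs 1996 (2428.96) = 10.78%.
1998: real = 2746.8/1.121 = 2450.31; growth vs 1997 (2690.70) = -8.93%.
1999: real = 2923.8/1.122 = 2605.88; growth vs 1998 (2450.31) = 6.35%.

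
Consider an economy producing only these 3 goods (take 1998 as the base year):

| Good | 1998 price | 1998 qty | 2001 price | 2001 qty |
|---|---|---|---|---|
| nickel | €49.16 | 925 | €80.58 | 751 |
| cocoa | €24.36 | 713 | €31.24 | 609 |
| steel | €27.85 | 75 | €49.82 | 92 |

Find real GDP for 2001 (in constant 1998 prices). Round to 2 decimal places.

Real GDP 2001 = Σ (p_1998 × q_2001) = 49.16·751 + 24.36·609 + 27.85·92 = 54316.60.

€54316.60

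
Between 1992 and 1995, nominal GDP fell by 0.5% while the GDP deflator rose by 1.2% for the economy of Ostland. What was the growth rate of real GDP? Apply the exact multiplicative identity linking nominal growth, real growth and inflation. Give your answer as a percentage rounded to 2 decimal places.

-1.68%

(1 + g_nom) = (1 + g_real)(1 + π), so g_real = 0.9950 / 1.0120 − 1 = -0.01680.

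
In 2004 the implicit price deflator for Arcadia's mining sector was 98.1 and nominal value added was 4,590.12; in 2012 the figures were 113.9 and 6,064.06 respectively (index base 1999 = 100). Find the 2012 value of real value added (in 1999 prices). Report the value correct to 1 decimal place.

5,324.0

Real value added = Nominal / (implicit price deflator/100) = 6064.06 / 1.139 = 5324.02.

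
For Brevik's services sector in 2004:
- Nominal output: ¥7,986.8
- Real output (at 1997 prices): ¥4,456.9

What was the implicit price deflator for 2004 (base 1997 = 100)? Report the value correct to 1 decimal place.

implicit price deflator = (Nominal / Real) × 100 = 7986.8 / 4456.9 × 100 = 179.20.

179.2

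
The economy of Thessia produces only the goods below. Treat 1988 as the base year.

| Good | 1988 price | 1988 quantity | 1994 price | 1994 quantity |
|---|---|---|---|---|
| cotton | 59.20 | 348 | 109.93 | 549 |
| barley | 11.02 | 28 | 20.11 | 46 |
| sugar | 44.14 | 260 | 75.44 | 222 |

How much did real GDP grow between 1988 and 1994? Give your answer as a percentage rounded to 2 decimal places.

Real GDP 1988 = Nominal GDP 1988 = 59.20·348 + 11.02·28 + 44.14·260 = 32386.56.
Real GDP 1994 (at 1988 prices) = 59.20·549 + 11.02·46 + 44.14·222 = 42806.80.
Real growth = 42806.80/32386.56 − 1 = 0.3217.

32.17%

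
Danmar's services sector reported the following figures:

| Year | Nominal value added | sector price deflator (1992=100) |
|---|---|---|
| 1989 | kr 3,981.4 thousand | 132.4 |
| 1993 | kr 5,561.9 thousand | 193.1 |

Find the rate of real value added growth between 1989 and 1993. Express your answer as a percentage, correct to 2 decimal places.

Real value added 1989 = 3981.4 / 1.324 = 3007.10.
Real value added 1993 = 5561.9 / 1.931 = 2880.32.
Real growth = 2880.32 / 3007.10 − 1 = -0.0422.

-4.22%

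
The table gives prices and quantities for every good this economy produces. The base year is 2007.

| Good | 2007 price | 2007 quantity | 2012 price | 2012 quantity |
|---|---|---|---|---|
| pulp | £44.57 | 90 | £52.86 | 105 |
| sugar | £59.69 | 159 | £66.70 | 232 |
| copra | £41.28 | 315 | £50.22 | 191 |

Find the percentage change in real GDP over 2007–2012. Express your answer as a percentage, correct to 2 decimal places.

-0.35%

Real GDP 2007 = Nominal GDP 2007 = 44.57·90 + 59.69·159 + 41.28·315 = 26505.21.
Real GDP 2012 (at 2007 prices) = 44.57·105 + 59.69·232 + 41.28·191 = 26412.41.
Real growth = 26412.41/26505.21 − 1 = -0.0035.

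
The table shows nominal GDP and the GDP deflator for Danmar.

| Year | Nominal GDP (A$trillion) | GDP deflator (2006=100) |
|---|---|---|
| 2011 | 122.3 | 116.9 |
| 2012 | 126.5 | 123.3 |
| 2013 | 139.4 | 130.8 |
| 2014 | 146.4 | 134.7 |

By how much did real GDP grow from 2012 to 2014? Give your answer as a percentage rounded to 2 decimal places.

Real GDP 2012 = 126.5/1.233 = 102.60.
Real GDP 2014 = 146.4/1.347 = 108.69.
Change = 108.69/102.60 − 1 = 0.0594.

5.94%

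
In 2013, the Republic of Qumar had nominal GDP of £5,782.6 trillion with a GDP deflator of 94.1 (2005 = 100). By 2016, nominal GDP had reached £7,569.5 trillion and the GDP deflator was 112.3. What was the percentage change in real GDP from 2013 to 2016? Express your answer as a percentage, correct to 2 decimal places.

9.69%

Real GDP 2013 = 5782.6 / 0.941 = 6145.16.
Real GDP 2016 = 7569.5 / 1.123 = 6740.43.
Real growth = 6740.43 / 6145.16 − 1 = 0.0969.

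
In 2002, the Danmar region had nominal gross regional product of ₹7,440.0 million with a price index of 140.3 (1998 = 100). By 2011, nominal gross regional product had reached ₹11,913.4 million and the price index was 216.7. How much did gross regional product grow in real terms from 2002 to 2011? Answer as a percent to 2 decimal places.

Deflate each year: 2002 → 7440.0/1.403 = 5302.92; 2011 → 11913.4/2.167 = 5497.65.
So real gross regional product changed by 5497.65/5302.92 − 1 = 0.0367, i.e. 3.67%.

3.67%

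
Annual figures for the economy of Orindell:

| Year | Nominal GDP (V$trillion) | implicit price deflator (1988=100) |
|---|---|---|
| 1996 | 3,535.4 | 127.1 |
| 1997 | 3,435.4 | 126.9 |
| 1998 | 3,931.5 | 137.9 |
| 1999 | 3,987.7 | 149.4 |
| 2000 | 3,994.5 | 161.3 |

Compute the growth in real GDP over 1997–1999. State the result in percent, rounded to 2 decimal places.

Real GDP 1997 = 3435.4/1.269 = 2707.17.
Real GDP 1999 = 3987.7/1.494 = 2669.14.
Change = 2669.14/2707.17 − 1 = -0.0140.

-1.40%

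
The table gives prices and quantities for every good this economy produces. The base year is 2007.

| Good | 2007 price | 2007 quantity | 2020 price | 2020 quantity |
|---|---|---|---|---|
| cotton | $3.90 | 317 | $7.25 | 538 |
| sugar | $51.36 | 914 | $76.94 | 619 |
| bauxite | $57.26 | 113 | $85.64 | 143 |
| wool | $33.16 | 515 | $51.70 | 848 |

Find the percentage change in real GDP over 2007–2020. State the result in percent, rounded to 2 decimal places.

-2.13%

Real GDP 2007 = Nominal GDP 2007 = 3.90·317 + 51.36·914 + 57.26·113 + 33.16·515 = 71727.12.
Real GDP 2020 (at 2007 prices) = 3.90·538 + 51.36·619 + 57.26·143 + 33.16·848 = 70197.90.
Real growth = 70197.90/71727.12 − 1 = -0.0213.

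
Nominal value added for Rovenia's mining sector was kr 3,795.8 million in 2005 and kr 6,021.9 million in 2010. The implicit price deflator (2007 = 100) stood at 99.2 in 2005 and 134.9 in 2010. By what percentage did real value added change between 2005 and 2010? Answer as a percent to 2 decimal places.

16.66%

Real value added 2005 = 3795.8 / 0.992 = 3826.41.
Real value added 2010 = 6021.9 / 1.349 = 4463.97.
Real growth = 4463.97 / 3826.41 − 1 = 0.1666.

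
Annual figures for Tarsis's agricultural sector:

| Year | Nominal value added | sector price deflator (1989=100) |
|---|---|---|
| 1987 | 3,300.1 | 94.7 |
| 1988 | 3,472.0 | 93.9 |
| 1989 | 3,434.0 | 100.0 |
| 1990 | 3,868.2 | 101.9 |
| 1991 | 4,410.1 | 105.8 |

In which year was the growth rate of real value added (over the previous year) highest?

1988: real = 3472.0/0.939 = 3697.55; growth vs 1987 (3484.79) = 6.11%.
1989: real = 3434.0/1.000 = 3434.00; growth vs 1988 (3697.55) = -7.13%.
1990: real = 3868.2/1.019 = 3796.07; growth vs 1989 (3434.00) = 10.54%.
1991: real = 4410.1/1.058 = 4168.34; growth vs 1990 (3796.07) = 9.81%.

1990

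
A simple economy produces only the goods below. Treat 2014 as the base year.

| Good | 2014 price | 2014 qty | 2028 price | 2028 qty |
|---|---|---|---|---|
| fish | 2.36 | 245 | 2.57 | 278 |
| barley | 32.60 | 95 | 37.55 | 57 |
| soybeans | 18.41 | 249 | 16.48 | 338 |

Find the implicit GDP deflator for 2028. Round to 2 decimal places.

96.43

Nominal GDP 2028 = 2.57·278 + 37.55·57 + 16.48·338 = 8425.05.
Real GDP 2028 (at 2014 prices) = 2.36·278 + 32.60·57 + 18.41·338 = 8736.86.
Deflator = Nominal/Real × 100 = 8425.05/8736.86 × 100 = 96.431.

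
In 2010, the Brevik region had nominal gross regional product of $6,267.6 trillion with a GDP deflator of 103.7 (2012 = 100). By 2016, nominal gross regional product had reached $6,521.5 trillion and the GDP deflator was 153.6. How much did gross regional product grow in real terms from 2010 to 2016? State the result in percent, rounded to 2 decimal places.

-29.75%

Deflate each year: 2010 → 6267.6/1.037 = 6043.97; 2016 → 6521.5/1.536 = 4245.77.
So real gross regional product changed by 4245.77/6043.97 − 1 = -0.2975, i.e. -29.75%.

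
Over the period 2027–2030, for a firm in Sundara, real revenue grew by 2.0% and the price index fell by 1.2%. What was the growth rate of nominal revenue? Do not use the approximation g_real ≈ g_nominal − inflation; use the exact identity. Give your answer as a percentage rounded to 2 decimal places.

(1 + g_nom) = (1 + g_real)(1 + π) = 1.0200 × 0.9880 = 1.00776.

0.78%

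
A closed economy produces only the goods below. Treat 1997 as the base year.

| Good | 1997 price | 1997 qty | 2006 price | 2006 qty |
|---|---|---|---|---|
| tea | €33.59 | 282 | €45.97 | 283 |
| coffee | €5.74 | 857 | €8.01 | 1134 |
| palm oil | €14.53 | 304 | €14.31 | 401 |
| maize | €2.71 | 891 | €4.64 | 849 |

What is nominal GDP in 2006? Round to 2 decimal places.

€31770.52

Nominal GDP 2006 = Σ (p_2006 × q_2006) = 45.97·283 + 8.01·1134 + 14.31·401 + 4.64·849 = 31770.52.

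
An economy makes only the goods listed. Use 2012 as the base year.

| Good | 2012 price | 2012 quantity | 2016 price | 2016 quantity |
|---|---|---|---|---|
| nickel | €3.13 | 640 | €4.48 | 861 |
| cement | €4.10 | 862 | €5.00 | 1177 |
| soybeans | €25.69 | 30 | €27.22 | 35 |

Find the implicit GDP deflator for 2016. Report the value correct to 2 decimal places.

Nominal GDP 2016 = 4.48·861 + 5.00·1177 + 27.22·35 = 10694.98.
Real GDP 2016 (at 2012 prices) = 3.13·861 + 4.10·1177 + 25.69·35 = 8419.78.
Deflator = Nominal/Real × 100 = 10694.98/8419.78 × 100 = 127.022.

127.02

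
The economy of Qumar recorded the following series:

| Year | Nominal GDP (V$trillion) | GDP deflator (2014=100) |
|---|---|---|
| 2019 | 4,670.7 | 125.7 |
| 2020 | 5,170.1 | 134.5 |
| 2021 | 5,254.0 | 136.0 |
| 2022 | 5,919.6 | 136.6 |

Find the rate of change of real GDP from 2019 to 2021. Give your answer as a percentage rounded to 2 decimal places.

Real GDP 2019 = 4670.7/1.257 = 3715.75.
Real GDP 2021 = 5254.0/1.360 = 3863.24.
Change = 3863.24/3715.75 − 1 = 0.0397.

3.97%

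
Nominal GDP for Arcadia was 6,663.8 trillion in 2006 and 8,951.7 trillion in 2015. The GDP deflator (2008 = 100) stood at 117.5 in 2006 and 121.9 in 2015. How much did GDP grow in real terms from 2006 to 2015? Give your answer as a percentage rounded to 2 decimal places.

Real GDP 2006 = 6663.8 / 1.175 = 5671.32.
Real GDP 2015 = 8951.7 / 1.219 = 7343.48.
Real growth = 7343.48 / 5671.32 − 1 = 0.2948.

29.48%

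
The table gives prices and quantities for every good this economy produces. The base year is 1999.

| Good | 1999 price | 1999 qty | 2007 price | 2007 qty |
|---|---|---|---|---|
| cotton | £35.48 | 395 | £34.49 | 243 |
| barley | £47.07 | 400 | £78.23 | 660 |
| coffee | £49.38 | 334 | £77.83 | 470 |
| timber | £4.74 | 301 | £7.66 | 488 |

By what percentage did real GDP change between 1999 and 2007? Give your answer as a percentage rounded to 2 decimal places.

Real GDP 1999 = Nominal GDP 1999 = 35.48·395 + 47.07·400 + 49.38·334 + 4.74·301 = 50762.26.
Real GDP 2007 (at 1999 prices) = 35.48·243 + 47.07·660 + 49.38·470 + 4.74·488 = 65209.56.
Real growth = 65209.56/50762.26 − 1 = 0.2846.

28.46%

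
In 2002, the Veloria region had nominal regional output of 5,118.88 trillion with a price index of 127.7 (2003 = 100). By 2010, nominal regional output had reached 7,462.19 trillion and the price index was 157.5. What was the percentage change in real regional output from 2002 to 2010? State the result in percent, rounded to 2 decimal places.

18.20%

Deflate each year: 2002 → 5118.88/1.277 = 4008.52; 2010 → 7462.19/1.575 = 4737.90.
So real regional output changed by 4737.90/4008.52 − 1 = 0.1820, i.e. 18.20%.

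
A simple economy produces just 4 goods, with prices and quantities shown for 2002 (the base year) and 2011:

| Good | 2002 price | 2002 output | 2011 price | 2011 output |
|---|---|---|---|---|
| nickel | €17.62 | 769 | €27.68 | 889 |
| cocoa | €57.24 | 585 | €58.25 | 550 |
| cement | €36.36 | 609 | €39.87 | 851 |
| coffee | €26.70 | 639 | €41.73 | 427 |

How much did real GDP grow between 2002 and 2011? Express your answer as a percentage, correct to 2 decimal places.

Real GDP 2002 = Nominal GDP 2002 = 17.62·769 + 57.24·585 + 36.36·609 + 26.70·639 = 86239.72.
Real GDP 2011 (at 2002 prices) = 17.62·889 + 57.24·550 + 36.36·851 + 26.70·427 = 89489.44.
Real growth = 89489.44/86239.72 − 1 = 0.0377.

3.77%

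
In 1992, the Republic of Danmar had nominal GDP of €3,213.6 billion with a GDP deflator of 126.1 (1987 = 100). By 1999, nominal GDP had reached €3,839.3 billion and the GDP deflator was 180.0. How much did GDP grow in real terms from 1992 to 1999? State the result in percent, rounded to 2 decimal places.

Deflate each year: 1992 → 3213.6/1.261 = 2548.45; 1999 → 3839.3/1.800 = 2132.94.
So real GDP changed by 2132.94/2548.45 − 1 = -0.1630, i.e. -16.30%.

-16.30%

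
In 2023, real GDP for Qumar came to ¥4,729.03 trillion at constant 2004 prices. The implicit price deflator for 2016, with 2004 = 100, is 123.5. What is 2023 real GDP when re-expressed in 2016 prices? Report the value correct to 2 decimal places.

¥5,840.35 trillion

Real GDP in 2016 prices = Real GDP in 2004 prices × (P_2016/P_2004) = 4729.03 × 1.235 = 5840.35.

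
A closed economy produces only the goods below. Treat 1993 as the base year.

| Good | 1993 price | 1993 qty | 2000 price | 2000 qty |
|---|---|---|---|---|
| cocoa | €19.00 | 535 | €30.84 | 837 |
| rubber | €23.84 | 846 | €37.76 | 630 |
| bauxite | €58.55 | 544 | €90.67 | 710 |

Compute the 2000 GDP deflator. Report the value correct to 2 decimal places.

157.23

Nominal GDP 2000 = 30.84·837 + 37.76·630 + 90.67·710 = 113977.58.
Real GDP 2000 (at 1993 prices) = 19.00·837 + 23.84·630 + 58.55·710 = 72492.70.
Deflator = Nominal/Real × 100 = 113977.58/72492.70 × 100 = 157.226.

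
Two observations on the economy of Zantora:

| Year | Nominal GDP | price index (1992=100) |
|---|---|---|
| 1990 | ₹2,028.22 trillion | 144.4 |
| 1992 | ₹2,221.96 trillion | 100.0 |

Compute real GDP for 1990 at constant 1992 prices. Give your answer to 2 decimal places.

₹1,404.58 trillion

Real GDP = Nominal / (price index/100) = 2028.22 / 1.444 = 1404.58.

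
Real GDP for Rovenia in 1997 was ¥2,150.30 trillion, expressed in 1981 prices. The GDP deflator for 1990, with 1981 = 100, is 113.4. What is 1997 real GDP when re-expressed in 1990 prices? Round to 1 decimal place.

¥2,438.4 trillion

Real GDP in 1990 prices = Real GDP in 1981 prices × (P_1990/P_1981) = 2150.30 × 1.134 = 2438.44.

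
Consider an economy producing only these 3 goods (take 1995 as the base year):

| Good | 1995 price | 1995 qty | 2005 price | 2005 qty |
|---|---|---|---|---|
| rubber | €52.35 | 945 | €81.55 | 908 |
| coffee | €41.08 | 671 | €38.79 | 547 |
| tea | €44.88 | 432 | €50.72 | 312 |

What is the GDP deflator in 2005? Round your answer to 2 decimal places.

Nominal GDP 2005 = 81.55·908 + 38.79·547 + 50.72·312 = 111090.17.
Real GDP 2005 (at 1995 prices) = 52.35·908 + 41.08·547 + 44.88·312 = 84007.12.
Deflator = Nominal/Real × 100 = 111090.17/84007.12 × 100 = 132.239.

132.24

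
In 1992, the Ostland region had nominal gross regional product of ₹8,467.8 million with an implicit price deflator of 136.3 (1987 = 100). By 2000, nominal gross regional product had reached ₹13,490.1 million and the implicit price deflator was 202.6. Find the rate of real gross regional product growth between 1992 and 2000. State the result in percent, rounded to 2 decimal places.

Deflate each year: 1992 → 8467.8/1.363 = 6212.62; 2000 → 13490.1/2.026 = 6658.49.
So real gross regional product changed by 6658.49/6212.62 − 1 = 0.0718, i.e. 7.18%.

7.18%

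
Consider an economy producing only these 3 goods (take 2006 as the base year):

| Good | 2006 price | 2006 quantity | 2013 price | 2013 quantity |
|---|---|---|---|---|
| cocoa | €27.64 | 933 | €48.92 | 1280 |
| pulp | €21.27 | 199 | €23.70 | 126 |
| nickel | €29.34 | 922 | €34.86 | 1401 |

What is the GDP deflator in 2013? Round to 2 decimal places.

144.56

Nominal GDP 2013 = 48.92·1280 + 23.70·126 + 34.86·1401 = 114442.66.
Real GDP 2013 (at 2006 prices) = 27.64·1280 + 21.27·126 + 29.34·1401 = 79164.56.
Deflator = Nominal/Real × 100 = 114442.66/79164.56 × 100 = 144.563.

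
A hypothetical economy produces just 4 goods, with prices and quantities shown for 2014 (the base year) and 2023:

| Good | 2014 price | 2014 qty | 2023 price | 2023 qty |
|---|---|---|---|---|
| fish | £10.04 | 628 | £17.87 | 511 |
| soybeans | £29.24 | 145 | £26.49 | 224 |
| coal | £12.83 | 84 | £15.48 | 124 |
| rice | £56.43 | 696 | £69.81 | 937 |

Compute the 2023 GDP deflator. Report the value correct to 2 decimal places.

124.57

Nominal GDP 2023 = 17.87·511 + 26.49·224 + 15.48·124 + 69.81·937 = 82396.82.
Real GDP 2023 (at 2014 prices) = 10.04·511 + 29.24·224 + 12.83·124 + 56.43·937 = 66146.03.
Deflator = Nominal/Real × 100 = 82396.82/66146.03 × 100 = 124.568.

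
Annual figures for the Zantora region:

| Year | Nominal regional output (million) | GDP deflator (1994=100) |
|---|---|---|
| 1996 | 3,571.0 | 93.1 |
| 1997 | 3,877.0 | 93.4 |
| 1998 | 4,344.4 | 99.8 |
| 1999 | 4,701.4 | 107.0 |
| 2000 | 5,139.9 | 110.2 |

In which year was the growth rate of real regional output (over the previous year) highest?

1997: real = 3877.0/0.934 = 4150.96; growth vs 1996 (3835.66) = 8.22%.
1998: real = 4344.4/0.998 = 4353.11; growth vs 1997 (4150.96) = 4.87%.
1999: real = 4701.4/1.070 = 4393.83; growth vs 1998 (4353.11) = 0.94%.
2000: real = 5139.9/1.102 = 4664.16; growth vs 1999 (4393.83) = 6.15%.

1997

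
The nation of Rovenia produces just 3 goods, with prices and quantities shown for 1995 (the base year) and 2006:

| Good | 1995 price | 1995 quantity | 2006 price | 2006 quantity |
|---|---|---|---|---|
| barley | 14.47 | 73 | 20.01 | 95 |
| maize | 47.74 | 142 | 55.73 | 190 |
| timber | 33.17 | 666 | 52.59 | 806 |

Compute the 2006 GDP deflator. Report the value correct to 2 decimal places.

147.60

Nominal GDP 2006 = 20.01·95 + 55.73·190 + 52.59·806 = 54877.19.
Real GDP 2006 (at 1995 prices) = 14.47·95 + 47.74·190 + 33.17·806 = 37180.27.
Deflator = Nominal/Real × 100 = 54877.19/37180.27 × 100 = 147.598.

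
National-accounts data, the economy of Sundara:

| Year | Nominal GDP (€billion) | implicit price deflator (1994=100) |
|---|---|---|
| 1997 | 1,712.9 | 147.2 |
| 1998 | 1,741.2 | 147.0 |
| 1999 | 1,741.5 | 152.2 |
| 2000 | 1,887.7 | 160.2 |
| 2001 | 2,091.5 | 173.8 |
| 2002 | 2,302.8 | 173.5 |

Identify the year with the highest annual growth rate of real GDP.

2002

1998: real = 1741.2/1.470 = 1184.49; growth vs 1997 (1163.65) = 1.79%.
1999: real = 1741.5/1.522 = 1144.22; growth vs 1998 (1184.49) = -3.40%.
2000: real = 1887.7/1.602 = 1178.34; growth vs 1999 (1144.22) = 2.98%.
2001: real = 2091.5/1.738 = 1203.39; growth vs 2000 (1178.34) = 2.13%.
2002: real = 2302.8/1.735 = 1327.26; growth vs 2001 (1203.39) = 10.29%.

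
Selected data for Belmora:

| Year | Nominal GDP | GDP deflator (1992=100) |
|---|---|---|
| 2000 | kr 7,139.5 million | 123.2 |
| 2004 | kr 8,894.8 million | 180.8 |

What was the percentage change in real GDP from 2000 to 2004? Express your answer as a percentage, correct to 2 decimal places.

Deflate each year: 2000 → 7139.5/1.232 = 5795.05; 2004 → 8894.8/1.808 = 4919.69.
So real GDP changed by 4919.69/5795.05 − 1 = -0.1511, i.e. -15.11%.

-15.11%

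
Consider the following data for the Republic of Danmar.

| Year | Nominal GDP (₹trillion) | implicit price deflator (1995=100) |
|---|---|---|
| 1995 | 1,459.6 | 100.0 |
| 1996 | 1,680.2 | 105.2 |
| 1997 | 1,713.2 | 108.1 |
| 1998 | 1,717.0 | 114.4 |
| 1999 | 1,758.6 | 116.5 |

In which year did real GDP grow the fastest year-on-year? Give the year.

1996

1996: real = 1680.2/1.052 = 1597.15; growth vs 1995 (1459.60) = 9.42%.
1997: real = 1713.2/1.081 = 1584.83; growth vs 1996 (1597.15) = -0.77%.
1998: real = 1717.0/1.144 = 1500.87; growth vs 1997 (1584.83) = -5.30%.
1999: real = 1758.6/1.165 = 1509.53; growth vs 1998 (1500.87) = 0.58%.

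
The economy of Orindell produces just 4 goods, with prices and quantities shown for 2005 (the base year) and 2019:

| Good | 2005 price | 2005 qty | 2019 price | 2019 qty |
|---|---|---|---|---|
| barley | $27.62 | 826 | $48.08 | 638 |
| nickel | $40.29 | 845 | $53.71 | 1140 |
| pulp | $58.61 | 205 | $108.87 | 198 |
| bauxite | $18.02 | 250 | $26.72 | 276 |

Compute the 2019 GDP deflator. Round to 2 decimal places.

150.80

Nominal GDP 2019 = 48.08·638 + 53.71·1140 + 108.87·198 + 26.72·276 = 120835.42.
Real GDP 2019 (at 2005 prices) = 27.62·638 + 40.29·1140 + 58.61·198 + 18.02·276 = 80130.46.
Deflator = Nominal/Real × 100 = 120835.42/80130.46 × 100 = 150.798.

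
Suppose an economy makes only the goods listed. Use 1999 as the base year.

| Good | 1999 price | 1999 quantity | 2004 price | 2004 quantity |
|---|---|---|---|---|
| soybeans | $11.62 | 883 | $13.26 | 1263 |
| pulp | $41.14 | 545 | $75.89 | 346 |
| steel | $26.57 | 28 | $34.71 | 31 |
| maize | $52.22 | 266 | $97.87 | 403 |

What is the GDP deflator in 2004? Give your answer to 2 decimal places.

164.48

Nominal GDP 2004 = 13.26·1263 + 75.89·346 + 34.71·31 + 97.87·403 = 83522.94.
Real GDP 2004 (at 1999 prices) = 11.62·1263 + 41.14·346 + 26.57·31 + 52.22·403 = 50778.83.
Deflator = Nominal/Real × 100 = 83522.94/50778.83 × 100 = 164.484.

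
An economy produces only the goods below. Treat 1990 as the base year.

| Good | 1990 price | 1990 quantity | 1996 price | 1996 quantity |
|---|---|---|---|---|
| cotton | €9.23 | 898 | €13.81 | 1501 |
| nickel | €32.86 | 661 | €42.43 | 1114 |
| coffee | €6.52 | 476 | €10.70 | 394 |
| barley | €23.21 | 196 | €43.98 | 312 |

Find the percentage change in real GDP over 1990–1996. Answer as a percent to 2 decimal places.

Real GDP 1990 = Nominal GDP 1990 = 9.23·898 + 32.86·661 + 6.52·476 + 23.21·196 = 37661.68.
Real GDP 1996 (at 1990 prices) = 9.23·1501 + 32.86·1114 + 6.52·394 + 23.21·312 = 60270.67.
Real growth = 60270.67/37661.68 − 1 = 0.6003.

60.03%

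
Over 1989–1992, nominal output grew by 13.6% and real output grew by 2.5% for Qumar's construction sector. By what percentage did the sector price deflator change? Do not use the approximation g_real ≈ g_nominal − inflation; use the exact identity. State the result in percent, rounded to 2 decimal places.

(1 + g_nom) = (1 + g_real)(1 + π), so π = 1.1360 / 1.0250 − 1 = 0.10829.

10.83%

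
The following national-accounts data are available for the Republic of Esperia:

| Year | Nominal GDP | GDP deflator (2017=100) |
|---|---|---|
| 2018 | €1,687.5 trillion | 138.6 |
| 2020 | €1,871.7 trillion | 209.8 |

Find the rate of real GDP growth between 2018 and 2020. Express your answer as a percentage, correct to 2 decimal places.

Real GDP 2018 = 1687.5 / 1.386 = 1217.53.
Real GDP 2020 = 1871.7 / 2.098 = 892.14.
Real growth = 892.14 / 1217.53 − 1 = -0.2673.

-26.73%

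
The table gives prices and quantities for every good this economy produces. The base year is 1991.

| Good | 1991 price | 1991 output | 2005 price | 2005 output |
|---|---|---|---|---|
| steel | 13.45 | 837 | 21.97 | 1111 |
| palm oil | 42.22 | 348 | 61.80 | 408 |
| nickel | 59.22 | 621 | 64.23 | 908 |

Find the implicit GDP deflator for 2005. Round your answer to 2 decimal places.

125.60

Nominal GDP 2005 = 21.97·1111 + 61.80·408 + 64.23·908 = 107943.91.
Real GDP 2005 (at 1991 prices) = 13.45·1111 + 42.22·408 + 59.22·908 = 85940.47.
Deflator = Nominal/Real × 100 = 107943.91/85940.47 × 100 = 125.603.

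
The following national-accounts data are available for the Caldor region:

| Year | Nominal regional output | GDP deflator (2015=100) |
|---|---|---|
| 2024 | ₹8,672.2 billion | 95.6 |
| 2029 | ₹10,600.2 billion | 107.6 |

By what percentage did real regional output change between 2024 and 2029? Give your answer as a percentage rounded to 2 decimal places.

Real regional output 2024 = 8672.2 / 0.956 = 9071.34.
Real regional output 2029 = 10600.2 / 1.076 = 9851.49.
Real growth = 9851.49 / 9071.34 − 1 = 0.0860.

8.60%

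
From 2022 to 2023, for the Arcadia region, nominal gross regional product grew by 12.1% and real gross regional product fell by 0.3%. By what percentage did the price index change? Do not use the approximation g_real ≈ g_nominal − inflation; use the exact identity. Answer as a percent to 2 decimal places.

(1 + g_nom) = (1 + g_real)(1 + π), so π = 1.1210 / 0.9970 − 1 = 0.12437.

12.44%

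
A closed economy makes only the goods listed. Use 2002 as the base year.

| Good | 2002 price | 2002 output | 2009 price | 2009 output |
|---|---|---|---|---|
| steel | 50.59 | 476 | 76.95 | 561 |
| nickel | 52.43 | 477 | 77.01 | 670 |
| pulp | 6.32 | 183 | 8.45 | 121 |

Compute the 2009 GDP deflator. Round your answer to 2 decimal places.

Nominal GDP 2009 = 76.95·561 + 77.01·670 + 8.45·121 = 95788.10.
Real GDP 2009 (at 2002 prices) = 50.59·561 + 52.43·670 + 6.32·121 = 64273.81.
Deflator = Nominal/Real × 100 = 95788.10/64273.81 × 100 = 149.031.

149.03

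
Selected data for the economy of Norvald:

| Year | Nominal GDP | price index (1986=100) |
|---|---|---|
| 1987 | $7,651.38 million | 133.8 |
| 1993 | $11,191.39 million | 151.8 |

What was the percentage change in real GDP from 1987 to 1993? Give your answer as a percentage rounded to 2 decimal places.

28.92%

Deflate each year: 1987 → 7651.38/1.338 = 5718.52; 1993 → 11191.39/1.518 = 7372.46.
So real GDP changed by 7372.46/5718.52 − 1 = 0.2892, i.e. 28.92%.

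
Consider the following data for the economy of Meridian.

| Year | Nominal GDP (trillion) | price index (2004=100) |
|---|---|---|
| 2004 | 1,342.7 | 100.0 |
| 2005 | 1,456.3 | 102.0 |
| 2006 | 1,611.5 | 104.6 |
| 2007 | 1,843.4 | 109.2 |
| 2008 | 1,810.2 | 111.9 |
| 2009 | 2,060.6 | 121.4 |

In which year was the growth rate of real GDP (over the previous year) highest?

2007

2005: real = 1456.3/1.020 = 1427.75; growth vs 2004 (1342.70) = 6.33%.
2006: real = 1611.5/1.046 = 1540.63; growth vs 2005 (1427.75) = 7.91%.
2007: real = 1843.4/1.092 = 1688.10; growth vs 2006 (1540.63) = 9.57%.
2008: real = 1810.2/1.119 = 1617.69; growth vs 2007 (1688.10) = -4.17%.
2009: real = 2060.6/1.214 = 1697.36; growth vs 2008 (1617.69) = 4.92%.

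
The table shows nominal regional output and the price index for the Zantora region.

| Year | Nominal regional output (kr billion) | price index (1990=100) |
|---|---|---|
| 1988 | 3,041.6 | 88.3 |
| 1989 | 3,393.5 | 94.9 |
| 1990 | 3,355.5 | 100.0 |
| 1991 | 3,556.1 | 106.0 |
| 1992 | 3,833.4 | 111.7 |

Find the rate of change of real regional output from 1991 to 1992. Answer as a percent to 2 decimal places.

2.30%

Real regional output 1991 = 3556.1/1.060 = 3354.81.
Real regional output 1992 = 3833.4/1.117 = 3431.87.
Change = 3431.87/3354.81 − 1 = 0.0230.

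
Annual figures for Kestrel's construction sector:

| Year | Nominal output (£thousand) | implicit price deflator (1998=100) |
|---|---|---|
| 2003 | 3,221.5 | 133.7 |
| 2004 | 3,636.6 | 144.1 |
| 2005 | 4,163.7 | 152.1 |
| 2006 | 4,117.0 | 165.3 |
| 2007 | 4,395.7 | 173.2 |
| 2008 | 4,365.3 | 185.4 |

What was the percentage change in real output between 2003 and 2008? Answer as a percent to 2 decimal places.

Real output 2003 = 3221.5/1.337 = 2409.50.
Real output 2008 = 4365.3/1.854 = 2354.53.
Change = 2354.53/2409.50 − 1 = -0.0228.

-2.28%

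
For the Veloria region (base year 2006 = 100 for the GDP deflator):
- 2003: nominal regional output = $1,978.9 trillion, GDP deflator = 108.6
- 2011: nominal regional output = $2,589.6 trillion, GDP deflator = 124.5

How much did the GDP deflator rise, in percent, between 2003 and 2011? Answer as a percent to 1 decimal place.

Price-level change = 124.5 / 108.6 − 1 = 0.1464.

14.6%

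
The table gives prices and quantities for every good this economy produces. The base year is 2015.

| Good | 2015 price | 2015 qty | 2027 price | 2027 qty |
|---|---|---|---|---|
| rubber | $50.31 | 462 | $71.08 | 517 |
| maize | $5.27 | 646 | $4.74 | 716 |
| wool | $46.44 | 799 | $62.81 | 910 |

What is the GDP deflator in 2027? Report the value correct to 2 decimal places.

Nominal GDP 2027 = 71.08·517 + 4.74·716 + 62.81·910 = 97299.30.
Real GDP 2027 (at 2015 prices) = 50.31·517 + 5.27·716 + 46.44·910 = 72043.99.
Deflator = Nominal/Real × 100 = 97299.30/72043.99 × 100 = 135.055.

135.06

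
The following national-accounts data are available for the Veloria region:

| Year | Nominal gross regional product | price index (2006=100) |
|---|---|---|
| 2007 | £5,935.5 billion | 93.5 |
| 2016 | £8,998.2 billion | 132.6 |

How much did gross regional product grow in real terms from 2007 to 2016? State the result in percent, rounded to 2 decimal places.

Deflate each year: 2007 → 5935.5/0.935 = 6348.13; 2016 → 8998.2/1.326 = 6785.97.
So real gross regional product changed by 6785.97/6348.13 − 1 = 0.0690, i.e. 6.90%.

6.90%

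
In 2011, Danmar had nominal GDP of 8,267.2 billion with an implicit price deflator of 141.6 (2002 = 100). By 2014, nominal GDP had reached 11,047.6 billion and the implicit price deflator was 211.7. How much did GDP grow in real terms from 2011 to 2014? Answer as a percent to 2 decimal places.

-10.62%

Real GDP 2011 = 8267.2 / 1.416 = 5838.42.
Real GDP 2014 = 11047.6 / 2.117 = 5218.52.
Real growth = 5218.52 / 5838.42 − 1 = -0.1062.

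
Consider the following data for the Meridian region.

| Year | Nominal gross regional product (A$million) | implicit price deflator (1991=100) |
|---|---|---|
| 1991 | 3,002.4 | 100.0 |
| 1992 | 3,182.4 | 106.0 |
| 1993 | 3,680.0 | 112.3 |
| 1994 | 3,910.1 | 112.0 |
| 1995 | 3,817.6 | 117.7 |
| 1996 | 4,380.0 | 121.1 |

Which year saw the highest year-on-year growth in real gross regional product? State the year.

1992: real = 3182.4/1.060 = 3002.26; growth vs 1991 (3002.40) = 0.00%.
1993: real = 3680.0/1.123 = 3276.94; growth vs 1992 (3002.26) = 9.15%.
1994: real = 3910.1/1.120 = 3491.16; growth vs 1993 (3276.94) = 6.54%.
1995: real = 3817.6/1.177 = 3243.50; growth vs 1994 (3491.16) = -7.09%.
1996: real = 4380.0/1.211 = 3616.85; growth vs 1995 (3243.50) = 11.51%.

1996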